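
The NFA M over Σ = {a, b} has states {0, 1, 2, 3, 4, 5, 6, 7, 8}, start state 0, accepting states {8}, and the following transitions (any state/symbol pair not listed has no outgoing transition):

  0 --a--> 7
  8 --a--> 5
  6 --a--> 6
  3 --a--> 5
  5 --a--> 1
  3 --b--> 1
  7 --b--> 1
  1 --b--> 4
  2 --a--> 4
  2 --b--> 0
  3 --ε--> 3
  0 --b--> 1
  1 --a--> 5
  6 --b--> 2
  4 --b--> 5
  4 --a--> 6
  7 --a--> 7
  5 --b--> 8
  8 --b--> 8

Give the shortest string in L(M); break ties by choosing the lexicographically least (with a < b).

A breadth-first search from 0 reaches an accepting state first via the path 0 → 1 → 5 → 8 on input bab.
No string of length < 3 is accepted (BFS exhausts all shorter strings without reaching an accepting state), and bab is the lexicographically least accepting string of length 3.

bab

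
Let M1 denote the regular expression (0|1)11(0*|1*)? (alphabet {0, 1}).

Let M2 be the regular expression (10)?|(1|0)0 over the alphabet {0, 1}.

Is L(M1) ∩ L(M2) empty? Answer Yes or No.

Converting the expression M1 to a DFA (subset construction, then merging equivalent states) gives the minimal DFA with states {r0, r1, r2, r3, r4, r5, r6}, start state r0, accepting states {r4, r5, r6} and transitions r0: 0→r1, 1→r1; r1: 0→r2, 1→r3; r2: 0→r2, 1→r2; r3: 0→r2, 1→r4; r4: 0→r5, 1→r6; r5: 0→r5, 1→r2; r6: 0→r2, 1→r6.
Converting the expression M2 to a DFA (subset construction, then merging equivalent states) gives the minimal DFA with states {t0, t1, t2, t3}, start state t0, accepting states {t0, t2} and transitions t0: 0→t1, 1→t1; t1: 0→t2, 1→t3; t2: 0→t3, 1→t3; t3: 0→t3, 1→t3.
Exploring the product automaton M1 × M2 from the start pair (r0, t0), following both machines on each input symbol, reaches 8 state pairs: (r0, t0), (r1, t1), (r2, t2), (r3, t3), (r2, t3), (r4, t3), (r5, t3), (r6, t3).
M1 accepts in {r4, r5, r6} and M2 accepts in {t0, t2}; no reachable pair has both components accepting, so no string drives both machines to acceptance simultaneously and L(M1) ∩ L(M2) = ∅.
So no string is accepted by both, and the intersection is empty.

Yes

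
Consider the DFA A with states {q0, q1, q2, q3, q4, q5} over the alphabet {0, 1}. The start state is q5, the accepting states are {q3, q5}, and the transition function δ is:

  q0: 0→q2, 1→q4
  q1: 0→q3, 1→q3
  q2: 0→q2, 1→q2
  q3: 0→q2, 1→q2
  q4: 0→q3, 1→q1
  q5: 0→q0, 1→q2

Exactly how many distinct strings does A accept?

4

The useful subgraph on states {q0, q1, q3, q4, q5} is acyclic, so L(A) is finite; the longest accepting path visits 5 useful states, giving maximum string length 4.
Counting accepting paths from q5 by length: 1 of length 0, 1 of length 3, 2 of length 4. Total 4.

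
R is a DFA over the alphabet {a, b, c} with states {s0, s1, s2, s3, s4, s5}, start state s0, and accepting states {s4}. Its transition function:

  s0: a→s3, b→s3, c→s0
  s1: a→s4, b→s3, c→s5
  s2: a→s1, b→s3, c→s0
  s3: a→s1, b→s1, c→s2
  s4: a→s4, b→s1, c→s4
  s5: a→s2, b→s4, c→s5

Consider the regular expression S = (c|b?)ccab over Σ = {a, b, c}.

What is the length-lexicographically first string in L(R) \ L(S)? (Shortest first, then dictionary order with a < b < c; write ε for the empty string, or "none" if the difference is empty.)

The string aaa is accepted by R but not by S.
No shorter string lies in the difference, and aaa is the lexicographically first length-3 string in L(R) \ L(S).

aaa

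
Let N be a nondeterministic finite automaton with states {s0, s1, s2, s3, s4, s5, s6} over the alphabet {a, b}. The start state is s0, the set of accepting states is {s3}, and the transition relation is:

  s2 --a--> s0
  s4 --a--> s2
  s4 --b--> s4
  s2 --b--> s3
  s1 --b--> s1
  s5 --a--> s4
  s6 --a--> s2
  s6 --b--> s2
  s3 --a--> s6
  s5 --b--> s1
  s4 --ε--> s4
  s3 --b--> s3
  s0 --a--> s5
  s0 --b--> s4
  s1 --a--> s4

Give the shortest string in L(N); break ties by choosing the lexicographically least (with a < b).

A breadth-first search from s0 reaches an accepting state first via the path s0 → s4 → s2 → s3 on input bab.
No string of length < 3 is accepted (BFS exhausts all shorter strings without reaching an accepting state), and bab is the lexicographically least accepting string of length 3.

bab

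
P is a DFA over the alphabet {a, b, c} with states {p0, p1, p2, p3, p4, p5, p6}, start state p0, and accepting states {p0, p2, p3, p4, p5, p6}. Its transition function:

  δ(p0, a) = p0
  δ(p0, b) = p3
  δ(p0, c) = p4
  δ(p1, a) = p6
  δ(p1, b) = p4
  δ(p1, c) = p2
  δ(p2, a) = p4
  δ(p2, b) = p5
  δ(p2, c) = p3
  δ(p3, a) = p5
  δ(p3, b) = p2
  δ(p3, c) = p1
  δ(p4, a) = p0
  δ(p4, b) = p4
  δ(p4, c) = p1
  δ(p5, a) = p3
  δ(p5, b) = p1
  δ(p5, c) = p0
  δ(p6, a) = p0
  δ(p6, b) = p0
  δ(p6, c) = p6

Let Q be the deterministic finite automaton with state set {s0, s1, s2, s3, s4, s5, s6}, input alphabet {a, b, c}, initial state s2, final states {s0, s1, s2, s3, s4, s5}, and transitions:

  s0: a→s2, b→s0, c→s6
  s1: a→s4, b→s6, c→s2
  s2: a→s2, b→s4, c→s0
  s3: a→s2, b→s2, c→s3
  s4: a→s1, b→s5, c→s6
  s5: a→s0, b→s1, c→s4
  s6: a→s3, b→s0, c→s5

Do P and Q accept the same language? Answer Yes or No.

Yes

Exploring the product automaton P × Q from the start pair (p0, s2), following both machines on each input symbol, reaches 7 state pairs: (p0, s2), (p3, s4), (p4, s0), (p5, s1), (p2, s5), (p1, s6), (p6, s3).
P accepts in {p0, p2, p3, p4, p5, p6} and Q accepts in {s0, s1, s2, s3, s4, s5}. In every reachable pair the two components are either both accepting — (p0, s2), (p3, s4), (p4, s0), (p5, s1), (p2, s5), (p6, s3) — or both non-accepting, so no string is accepted by exactly one of the machines: L(P) \ L(Q) and L(Q) \ L(P) are both empty.
Hence every string is accepted by P iff it is accepted by Q, and the two languages coincide.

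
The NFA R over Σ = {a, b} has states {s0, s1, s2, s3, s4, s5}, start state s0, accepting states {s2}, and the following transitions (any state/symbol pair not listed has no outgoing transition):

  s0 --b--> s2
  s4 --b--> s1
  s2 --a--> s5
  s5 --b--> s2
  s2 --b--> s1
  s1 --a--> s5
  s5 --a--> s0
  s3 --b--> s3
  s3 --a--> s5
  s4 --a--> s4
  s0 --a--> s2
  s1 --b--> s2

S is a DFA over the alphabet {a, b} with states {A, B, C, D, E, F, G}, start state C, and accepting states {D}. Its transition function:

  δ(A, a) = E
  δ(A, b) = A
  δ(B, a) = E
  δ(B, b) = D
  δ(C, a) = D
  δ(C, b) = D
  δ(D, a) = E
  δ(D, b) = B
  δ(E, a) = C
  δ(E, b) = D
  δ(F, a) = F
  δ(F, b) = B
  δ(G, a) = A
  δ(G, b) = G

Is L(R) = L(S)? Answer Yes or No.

Yes

Exploring the product automaton R × S from the start pair (s0, C), following both machines on each input symbol, reaches 4 state pairs: (s0, C), (s2, D), (s5, E), (s1, B).
R accepts in {s2} and S accepts in {D}. In every reachable pair the two components are either both accepting — (s2, D) — or both non-accepting, so no string is accepted by exactly one of the machines: L(R) \ L(S) and L(S) \ L(R) are both empty.
Hence every string is accepted by R iff it is accepted by S, and the two languages coincide.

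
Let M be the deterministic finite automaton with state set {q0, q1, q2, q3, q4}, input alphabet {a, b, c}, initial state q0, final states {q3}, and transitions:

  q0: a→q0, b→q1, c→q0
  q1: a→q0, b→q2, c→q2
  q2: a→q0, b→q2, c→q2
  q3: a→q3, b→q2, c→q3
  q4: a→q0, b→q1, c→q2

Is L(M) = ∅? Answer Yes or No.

Yes

The states reachable from the start state are {q0, q1, q2}.
None of the accepting states {q3} is reachable, so no string is accepted and L(M) = ∅.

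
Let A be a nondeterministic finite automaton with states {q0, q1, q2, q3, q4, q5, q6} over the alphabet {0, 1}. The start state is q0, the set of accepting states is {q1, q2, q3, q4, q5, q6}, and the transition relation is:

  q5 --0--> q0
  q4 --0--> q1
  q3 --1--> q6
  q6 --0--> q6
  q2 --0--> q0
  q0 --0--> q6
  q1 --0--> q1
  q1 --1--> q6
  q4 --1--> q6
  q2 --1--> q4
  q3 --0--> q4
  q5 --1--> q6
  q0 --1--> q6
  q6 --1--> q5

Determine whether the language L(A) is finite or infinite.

infinite

State q0 is reachable from the start and can reach an accepting state, and it lies on the cycle q0 → q6 → q5 → q0.
Traversing that cycle any number of times yields accepted strings of unbounded length, so the language is infinite.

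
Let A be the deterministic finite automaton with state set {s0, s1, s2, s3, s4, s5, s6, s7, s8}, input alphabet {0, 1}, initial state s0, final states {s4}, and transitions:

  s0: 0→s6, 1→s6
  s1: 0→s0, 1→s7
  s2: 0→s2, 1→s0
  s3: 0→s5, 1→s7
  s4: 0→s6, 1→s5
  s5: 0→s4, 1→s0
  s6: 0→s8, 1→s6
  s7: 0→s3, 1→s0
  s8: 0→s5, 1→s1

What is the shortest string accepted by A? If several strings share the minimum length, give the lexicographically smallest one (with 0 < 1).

0000

A breadth-first search from s0 reaches an accepting state first via the path s0 → s6 → s8 → s5 → s4 on input 0000.
No string of length < 4 is accepted (BFS exhausts all shorter strings without reaching an accepting state), and 0000 is the lexicographically least accepting string of length 4.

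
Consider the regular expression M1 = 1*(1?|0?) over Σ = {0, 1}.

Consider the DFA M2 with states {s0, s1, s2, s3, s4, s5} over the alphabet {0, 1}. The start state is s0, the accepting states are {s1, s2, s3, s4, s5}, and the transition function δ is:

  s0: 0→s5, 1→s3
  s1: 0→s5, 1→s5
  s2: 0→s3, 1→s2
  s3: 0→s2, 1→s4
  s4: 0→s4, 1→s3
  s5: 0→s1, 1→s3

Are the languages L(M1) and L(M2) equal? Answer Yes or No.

No

The empty string ε is accepted by M1 but rejected by M2.
So L(M1) ≠ L(M2).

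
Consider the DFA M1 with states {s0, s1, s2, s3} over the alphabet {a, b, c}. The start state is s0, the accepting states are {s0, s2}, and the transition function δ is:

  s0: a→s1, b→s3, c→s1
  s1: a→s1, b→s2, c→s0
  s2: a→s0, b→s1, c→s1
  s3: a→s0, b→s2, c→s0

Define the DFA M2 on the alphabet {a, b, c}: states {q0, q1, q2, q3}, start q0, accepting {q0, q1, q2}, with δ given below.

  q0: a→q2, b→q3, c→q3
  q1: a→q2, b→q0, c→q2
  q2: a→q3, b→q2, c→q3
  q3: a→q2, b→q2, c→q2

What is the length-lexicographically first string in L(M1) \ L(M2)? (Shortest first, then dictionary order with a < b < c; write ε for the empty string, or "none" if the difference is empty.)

ac

The string ac is accepted by M1 but not by M2.
No shorter string lies in the difference, and ac is the lexicographically first length-2 string in L(M1) \ L(M2).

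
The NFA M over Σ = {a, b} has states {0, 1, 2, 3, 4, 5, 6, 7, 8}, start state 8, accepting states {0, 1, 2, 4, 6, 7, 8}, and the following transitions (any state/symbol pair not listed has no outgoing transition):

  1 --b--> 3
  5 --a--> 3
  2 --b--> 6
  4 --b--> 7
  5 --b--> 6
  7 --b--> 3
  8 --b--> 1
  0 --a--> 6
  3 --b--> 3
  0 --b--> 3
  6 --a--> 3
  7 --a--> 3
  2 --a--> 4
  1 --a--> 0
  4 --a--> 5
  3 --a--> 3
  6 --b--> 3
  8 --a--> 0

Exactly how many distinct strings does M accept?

6

The useful subgraph on states {0, 1, 6, 8} is acyclic, so L(M) is finite; the longest accepting path visits 4 useful states, giving maximum string length 3.
Counting accepting paths from 8 by length: 1 of length 0, 2 of length 1, 2 of length 2, 1 of length 3. Total 6.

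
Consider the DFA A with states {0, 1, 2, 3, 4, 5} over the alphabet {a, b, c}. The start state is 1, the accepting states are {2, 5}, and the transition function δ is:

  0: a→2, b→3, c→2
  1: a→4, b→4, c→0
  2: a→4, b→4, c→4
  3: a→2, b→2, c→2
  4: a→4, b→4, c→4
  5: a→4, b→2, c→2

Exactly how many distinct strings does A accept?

5

The useful subgraph on states {0, 1, 2, 3} is acyclic, so L(A) is finite; the longest accepting path visits 4 useful states, giving maximum string length 3.
Counting accepting paths from 1 by length: 2 of length 2, 3 of length 3. Total 5.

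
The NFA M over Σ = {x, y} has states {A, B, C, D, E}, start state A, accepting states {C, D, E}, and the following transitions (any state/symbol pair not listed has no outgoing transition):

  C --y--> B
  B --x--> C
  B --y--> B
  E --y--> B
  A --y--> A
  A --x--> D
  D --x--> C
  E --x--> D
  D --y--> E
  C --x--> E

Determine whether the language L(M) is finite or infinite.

State A is reachable from the start and can reach an accepting state, and it lies on the cycle A → A.
Traversing that cycle any number of times yields accepted strings of unbounded length, so the language is infinite.

infinite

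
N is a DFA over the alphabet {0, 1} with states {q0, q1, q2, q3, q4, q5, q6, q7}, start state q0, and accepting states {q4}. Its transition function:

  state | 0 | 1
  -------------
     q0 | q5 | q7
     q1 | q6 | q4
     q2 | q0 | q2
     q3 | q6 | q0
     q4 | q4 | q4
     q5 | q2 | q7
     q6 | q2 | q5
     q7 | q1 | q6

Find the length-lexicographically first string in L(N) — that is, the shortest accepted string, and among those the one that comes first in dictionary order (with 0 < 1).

A breadth-first search from q0 reaches an accepting state first via the path q0 → q7 → q1 → q4 on input 101.
No string of length < 3 is accepted (BFS exhausts all shorter strings without reaching an accepting state), and 101 is the lexicographically least accepting string of length 3.

101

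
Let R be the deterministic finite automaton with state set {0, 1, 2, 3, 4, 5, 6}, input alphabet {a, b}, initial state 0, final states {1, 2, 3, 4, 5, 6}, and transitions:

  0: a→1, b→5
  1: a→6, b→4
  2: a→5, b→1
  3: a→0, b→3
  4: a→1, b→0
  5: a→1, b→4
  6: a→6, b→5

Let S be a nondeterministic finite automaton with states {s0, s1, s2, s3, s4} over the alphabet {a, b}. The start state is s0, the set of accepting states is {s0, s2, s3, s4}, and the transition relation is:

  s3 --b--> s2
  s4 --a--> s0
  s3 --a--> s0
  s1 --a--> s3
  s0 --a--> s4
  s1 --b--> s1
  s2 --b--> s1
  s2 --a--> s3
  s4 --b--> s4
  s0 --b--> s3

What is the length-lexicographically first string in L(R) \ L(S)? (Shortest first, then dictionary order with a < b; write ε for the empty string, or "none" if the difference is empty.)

bbbb

The string bbbb is accepted by R but not by S.
No shorter string lies in the difference, and bbbb is the lexicographically first length-4 string in L(R) \ L(S).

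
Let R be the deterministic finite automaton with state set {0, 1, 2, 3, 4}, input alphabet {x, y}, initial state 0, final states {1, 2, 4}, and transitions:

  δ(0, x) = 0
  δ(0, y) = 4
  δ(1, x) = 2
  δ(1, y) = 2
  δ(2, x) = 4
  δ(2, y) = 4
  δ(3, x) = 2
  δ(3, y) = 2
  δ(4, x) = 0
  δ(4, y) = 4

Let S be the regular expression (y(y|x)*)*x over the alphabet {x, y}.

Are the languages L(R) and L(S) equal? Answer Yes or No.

No

The string y is accepted by R but rejected by S.
So L(R) ≠ L(S).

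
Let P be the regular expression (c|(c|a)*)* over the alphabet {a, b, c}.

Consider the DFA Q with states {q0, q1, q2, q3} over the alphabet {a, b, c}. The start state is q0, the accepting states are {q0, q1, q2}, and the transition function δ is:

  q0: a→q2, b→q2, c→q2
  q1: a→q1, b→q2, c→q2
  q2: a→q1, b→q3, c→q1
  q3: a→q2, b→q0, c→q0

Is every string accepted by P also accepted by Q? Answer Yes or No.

Yes

Converting the expression P to a DFA (subset construction, then merging equivalent states) gives the minimal DFA with states {p0, p1}, start state p0, accepting states {p0} and transitions p0: a→p0, b→p1, c→p0; p1: a→p1, b→p1, c→p1.
Exploring the product automaton P × Q from the start pair (p0, q0), following both machines on each input symbol, reaches 7 state pairs: (p0, q0), (p0, q2), (p1, q2), (p0, q1), (p1, q3), (p1, q1), (p1, q0).
P accepts in {p0} and Q accepts in {q0, q1, q2}. The reachable pairs whose P-component is accepting are (p0, q0), (p0, q2), (p0, q1); in each of them the Q-component is accepting too, so the product for L(P) \ L(Q) (P-component accepting, Q-component rejecting) has no reachable accepting pair and the difference is empty.
Hence every string in L(P) is also in L(Q).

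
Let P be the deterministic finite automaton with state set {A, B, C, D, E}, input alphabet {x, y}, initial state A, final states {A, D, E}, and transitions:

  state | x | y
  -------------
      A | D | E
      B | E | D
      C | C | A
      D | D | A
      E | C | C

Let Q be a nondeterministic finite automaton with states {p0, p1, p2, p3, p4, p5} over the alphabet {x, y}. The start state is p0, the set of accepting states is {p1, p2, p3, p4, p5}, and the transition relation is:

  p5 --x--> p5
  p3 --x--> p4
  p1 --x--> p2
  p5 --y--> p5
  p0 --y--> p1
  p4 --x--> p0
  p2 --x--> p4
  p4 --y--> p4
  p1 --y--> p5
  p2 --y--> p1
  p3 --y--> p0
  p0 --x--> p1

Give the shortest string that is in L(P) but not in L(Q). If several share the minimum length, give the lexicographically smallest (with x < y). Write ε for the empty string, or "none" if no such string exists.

ε

The empty string ε is accepted by P but not by Q.
Since ε is the unique shortest string, it is the required witness.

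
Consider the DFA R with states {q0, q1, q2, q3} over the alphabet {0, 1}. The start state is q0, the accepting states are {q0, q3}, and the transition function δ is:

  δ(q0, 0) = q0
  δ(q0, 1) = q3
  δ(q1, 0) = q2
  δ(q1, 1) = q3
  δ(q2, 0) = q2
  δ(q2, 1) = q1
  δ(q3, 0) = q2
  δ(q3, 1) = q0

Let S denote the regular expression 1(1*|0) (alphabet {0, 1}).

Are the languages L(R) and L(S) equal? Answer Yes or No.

The empty string ε is accepted by R but rejected by S.
So L(R) ≠ L(S).

No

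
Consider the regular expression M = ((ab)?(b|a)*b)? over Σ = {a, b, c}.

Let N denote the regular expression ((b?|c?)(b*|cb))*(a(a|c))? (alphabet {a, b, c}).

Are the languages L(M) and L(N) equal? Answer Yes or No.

The string ab is accepted by M but rejected by N.
So L(M) ≠ L(N).

No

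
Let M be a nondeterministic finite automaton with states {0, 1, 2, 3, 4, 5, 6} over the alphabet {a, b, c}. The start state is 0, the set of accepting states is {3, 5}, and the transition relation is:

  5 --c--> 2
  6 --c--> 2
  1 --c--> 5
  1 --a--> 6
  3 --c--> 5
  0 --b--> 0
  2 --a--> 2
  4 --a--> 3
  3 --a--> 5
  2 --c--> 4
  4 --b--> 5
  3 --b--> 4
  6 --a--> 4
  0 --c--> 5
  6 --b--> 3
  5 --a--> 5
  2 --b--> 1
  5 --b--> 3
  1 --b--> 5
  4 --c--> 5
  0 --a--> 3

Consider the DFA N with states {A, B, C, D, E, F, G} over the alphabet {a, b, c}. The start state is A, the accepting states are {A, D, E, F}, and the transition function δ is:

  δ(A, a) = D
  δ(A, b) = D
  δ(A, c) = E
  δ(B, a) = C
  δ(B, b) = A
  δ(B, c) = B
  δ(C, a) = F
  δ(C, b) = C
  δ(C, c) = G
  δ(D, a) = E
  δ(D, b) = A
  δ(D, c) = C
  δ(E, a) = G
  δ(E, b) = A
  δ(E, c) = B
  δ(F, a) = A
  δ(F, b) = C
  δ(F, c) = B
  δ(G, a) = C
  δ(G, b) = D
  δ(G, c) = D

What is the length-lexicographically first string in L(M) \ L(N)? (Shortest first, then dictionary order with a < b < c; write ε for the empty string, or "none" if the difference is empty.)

ac

The string ac is accepted by M but not by N.
No shorter string lies in the difference, and ac is the lexicographically first length-2 string in L(M) \ L(N).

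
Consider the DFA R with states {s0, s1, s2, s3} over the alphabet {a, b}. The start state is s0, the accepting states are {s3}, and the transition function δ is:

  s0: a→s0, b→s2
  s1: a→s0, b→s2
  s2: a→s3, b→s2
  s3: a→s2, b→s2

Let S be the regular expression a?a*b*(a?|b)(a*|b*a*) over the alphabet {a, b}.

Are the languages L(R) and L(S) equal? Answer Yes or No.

The string baaba is accepted by R but rejected by S.
So L(R) ≠ L(S).

No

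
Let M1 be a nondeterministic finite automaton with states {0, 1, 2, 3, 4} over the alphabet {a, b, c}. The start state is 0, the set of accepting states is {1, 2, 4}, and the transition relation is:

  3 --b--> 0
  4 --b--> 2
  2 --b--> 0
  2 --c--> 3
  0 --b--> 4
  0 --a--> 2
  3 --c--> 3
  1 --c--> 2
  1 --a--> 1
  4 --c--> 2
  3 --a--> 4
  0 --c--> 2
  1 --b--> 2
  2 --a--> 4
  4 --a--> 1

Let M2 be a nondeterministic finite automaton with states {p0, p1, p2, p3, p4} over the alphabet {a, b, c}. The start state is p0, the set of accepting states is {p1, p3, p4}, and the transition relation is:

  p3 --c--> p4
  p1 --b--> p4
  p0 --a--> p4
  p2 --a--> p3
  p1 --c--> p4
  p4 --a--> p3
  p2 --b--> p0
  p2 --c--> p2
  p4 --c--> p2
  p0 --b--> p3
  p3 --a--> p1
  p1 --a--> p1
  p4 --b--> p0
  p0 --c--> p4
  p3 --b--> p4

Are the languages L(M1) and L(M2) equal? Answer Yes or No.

Yes

Exploring the product automaton M1 × M2 from the start pair (0, p0), following both machines on each input symbol, reaches 5 state pairs: (0, p0), (2, p4), (4, p3), (3, p2), (1, p1).
M1 accepts in {1, 2, 4} and M2 accepts in {p1, p3, p4}. In every reachable pair the two components are either both accepting — (2, p4), (4, p3), (1, p1) — or both non-accepting, so no string is accepted by exactly one of the machines: L(M1) \ L(M2) and L(M2) \ L(M1) are both empty.
Hence every string is accepted by M1 iff it is accepted by M2, and the two languages coincide.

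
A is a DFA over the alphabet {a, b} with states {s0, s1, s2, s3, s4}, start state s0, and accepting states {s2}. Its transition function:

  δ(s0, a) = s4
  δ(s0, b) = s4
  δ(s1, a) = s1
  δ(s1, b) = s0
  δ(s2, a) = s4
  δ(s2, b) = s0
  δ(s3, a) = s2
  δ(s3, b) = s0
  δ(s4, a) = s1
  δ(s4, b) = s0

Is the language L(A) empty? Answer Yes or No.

The states reachable from the start state are {s0, s1, s4}.
None of the accepting states {s2} is reachable, so no string is accepted and L(A) = ∅.

Yes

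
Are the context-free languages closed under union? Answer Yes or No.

Take grammars for L₁ and L₂ with disjoint nonterminals and start symbols S₁, S₂; the grammar with a new start symbol and productions S → S₁ | S₂ generates L₁ ∪ L₂.
So the context-free languages are closed under union.

Yes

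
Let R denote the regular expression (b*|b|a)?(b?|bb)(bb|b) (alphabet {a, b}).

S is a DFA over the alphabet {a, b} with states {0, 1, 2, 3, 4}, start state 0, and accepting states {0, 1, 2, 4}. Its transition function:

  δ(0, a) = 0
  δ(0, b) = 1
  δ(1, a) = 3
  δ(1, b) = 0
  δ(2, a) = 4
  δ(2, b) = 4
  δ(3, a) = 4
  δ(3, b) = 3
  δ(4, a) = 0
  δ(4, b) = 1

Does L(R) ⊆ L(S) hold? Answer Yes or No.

Converting the expression R to a DFA (subset construction, then merging equivalent states) gives the minimal DFA with states {r0, r1, r2, r3, r4, r5, r6, r7}, start state r0, accepting states {r2, r4, r5, r6, r7} and transitions r0: a→r1, b→r2; r1: a→r3, b→r4; r2: a→r3, b→r2; r3: a→r3, b→r3; r4: a→r3, b→r5; r5: a→r3, b→r6; r6: a→r3, b→r7; r7: a→r3, b→r3.
Exploring the product automaton R × S from the start pair (r0, 0), following both machines on each input symbol, reaches 12 state pairs: (r0, 0), (r1, 0), (r2, 1), (r3, 0), (r4, 1), (r3, 3), (r2, 0), (r3, 1), (r5, 0), (r3, 4), (r6, 1), (r7, 0).
R accepts in {r2, r4, r5, r6, r7} and S accepts in {0, 1, 2, 4}. The reachable pairs whose R-component is accepting are (r2, 1), (r4, 1), (r2, 0), (r5, 0), (r6, 1), (r7, 0); in each of them the S-component is accepting too, so the product for L(R) \ L(S) (R-component accepting, S-component rejecting) has no reachable accepting pair and the difference is empty.
Hence every string in L(R) is also in L(S).

Yes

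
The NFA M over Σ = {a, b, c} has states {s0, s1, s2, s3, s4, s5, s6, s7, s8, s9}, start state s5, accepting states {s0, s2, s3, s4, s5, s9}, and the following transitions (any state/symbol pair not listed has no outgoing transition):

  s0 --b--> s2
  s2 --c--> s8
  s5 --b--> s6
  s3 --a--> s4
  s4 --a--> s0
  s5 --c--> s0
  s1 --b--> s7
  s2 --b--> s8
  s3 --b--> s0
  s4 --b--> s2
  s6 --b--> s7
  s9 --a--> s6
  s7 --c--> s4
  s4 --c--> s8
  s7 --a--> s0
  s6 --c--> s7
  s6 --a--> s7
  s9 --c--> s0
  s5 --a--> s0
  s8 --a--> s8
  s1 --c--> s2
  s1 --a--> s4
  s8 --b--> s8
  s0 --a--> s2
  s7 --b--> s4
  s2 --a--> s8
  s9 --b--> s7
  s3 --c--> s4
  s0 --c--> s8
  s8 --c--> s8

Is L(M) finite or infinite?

The useful states (reachable from s5 and able to reach an accepting state) are {s0, s2, s4, s5, s6, s7}.
Restricted to these states the transition graph has no cycle, so every accepting path has bounded length and L is finite.

finite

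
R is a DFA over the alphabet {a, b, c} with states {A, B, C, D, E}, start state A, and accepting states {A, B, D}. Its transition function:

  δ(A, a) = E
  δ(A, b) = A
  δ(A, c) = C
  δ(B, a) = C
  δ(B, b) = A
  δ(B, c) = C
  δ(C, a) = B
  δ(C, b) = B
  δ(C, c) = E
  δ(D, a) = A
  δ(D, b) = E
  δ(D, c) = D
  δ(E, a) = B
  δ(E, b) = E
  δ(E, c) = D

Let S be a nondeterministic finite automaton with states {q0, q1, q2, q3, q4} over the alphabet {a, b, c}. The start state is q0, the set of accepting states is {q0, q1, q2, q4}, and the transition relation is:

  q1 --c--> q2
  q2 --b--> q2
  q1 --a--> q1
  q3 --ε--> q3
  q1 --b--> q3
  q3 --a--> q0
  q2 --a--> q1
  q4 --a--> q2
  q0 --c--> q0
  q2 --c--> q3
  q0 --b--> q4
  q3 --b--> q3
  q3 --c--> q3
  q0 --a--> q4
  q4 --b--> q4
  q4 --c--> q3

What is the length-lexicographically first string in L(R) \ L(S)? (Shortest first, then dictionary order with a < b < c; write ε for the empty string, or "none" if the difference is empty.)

The string ac is accepted by R but not by S.
No shorter string lies in the difference, and ac is the lexicographically first length-2 string in L(R) \ L(S).

ac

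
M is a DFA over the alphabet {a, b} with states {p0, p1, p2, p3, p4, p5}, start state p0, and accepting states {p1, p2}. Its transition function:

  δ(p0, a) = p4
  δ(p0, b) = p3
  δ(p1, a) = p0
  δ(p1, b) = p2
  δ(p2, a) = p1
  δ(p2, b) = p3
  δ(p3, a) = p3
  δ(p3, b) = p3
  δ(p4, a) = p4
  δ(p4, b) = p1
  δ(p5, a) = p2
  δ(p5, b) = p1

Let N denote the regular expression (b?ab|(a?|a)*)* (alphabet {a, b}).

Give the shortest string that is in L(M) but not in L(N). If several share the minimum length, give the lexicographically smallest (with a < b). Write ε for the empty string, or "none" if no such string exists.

The string abb is accepted by M but not by N.
No shorter string lies in the difference, and abb is the lexicographically first length-3 string in L(M) \ L(N).

abb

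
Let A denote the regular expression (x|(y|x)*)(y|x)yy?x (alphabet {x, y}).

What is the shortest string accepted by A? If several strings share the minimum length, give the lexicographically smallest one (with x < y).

xyx

By inspection of the expression, no string of length less than 3 matches, and xyx is the lexicographically first match of length 3.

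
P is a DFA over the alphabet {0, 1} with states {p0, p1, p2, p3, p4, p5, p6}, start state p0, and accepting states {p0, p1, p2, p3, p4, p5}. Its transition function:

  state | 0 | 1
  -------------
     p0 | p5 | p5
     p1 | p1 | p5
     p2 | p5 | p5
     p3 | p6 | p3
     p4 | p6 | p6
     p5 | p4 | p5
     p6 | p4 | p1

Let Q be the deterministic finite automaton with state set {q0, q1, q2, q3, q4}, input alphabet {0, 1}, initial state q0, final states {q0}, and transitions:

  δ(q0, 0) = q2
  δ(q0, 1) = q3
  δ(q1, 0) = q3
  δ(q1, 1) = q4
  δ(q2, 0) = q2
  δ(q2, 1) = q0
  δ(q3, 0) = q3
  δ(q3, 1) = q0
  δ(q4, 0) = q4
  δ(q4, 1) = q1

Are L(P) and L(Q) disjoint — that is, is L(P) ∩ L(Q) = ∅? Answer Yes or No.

The empty string ε is accepted by both P and Q.
Hence L(P) ∩ L(Q) ≠ ∅.

No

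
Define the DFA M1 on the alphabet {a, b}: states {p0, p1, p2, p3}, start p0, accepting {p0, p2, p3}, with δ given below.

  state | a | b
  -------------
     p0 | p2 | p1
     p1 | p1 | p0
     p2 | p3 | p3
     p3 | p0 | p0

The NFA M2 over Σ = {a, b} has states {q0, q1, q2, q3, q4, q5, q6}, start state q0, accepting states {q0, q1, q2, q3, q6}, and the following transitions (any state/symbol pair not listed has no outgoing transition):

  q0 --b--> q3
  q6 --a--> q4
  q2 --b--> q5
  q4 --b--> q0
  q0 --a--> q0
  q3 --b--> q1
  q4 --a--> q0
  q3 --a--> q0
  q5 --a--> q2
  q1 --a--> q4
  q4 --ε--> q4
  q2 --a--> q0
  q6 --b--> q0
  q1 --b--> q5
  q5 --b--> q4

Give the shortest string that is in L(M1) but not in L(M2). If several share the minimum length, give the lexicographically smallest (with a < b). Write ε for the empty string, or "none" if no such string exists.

bba

The string bba is accepted by M1 but not by M2.
No shorter string lies in the difference, and bba is the lexicographically first length-3 string in L(M1) \ L(M2).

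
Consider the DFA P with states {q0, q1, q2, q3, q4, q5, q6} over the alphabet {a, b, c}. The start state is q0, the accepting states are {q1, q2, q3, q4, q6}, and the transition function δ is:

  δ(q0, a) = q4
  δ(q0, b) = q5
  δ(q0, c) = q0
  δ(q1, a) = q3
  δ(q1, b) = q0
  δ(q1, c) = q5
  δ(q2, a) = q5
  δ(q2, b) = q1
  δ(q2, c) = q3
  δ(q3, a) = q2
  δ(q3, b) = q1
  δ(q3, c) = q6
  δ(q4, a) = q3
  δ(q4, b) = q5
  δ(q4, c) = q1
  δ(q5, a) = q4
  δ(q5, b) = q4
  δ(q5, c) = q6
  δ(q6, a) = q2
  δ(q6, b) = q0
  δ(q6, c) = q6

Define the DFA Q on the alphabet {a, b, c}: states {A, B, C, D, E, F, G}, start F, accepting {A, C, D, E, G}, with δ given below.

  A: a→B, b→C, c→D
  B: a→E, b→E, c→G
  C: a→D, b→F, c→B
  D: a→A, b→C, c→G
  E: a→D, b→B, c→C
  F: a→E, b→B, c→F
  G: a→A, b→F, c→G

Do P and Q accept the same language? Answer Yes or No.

Exploring the product automaton P × Q from the start pair (q0, F), following both machines on each input symbol, reaches 7 state pairs: (q0, F), (q4, E), (q5, B), (q3, D), (q1, C), (q6, G), (q2, A).
P accepts in {q1, q2, q3, q4, q6} and Q accepts in {A, C, D, E, G}. In every reachable pair the two components are either both accepting — (q4, E), (q3, D), (q1, C), (q6, G), (q2, A) — or both non-accepting, so no string is accepted by exactly one of the machines: L(P) \ L(Q) and L(Q) \ L(P) are both empty.
Hence every string is accepted by P iff it is accepted by Q, and the two languages coincide.

Yes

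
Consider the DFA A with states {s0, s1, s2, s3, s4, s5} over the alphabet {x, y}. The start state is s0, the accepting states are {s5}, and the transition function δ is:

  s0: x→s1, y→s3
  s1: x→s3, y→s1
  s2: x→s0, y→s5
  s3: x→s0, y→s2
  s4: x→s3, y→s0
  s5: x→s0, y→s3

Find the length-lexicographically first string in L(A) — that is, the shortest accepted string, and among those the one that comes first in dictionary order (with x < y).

yyy

A breadth-first search from s0 reaches an accepting state first via the path s0 → s3 → s2 → s5 on input yyy.
No string of length < 3 is accepted (BFS exhausts all shorter strings without reaching an accepting state), and yyy is the lexicographically least accepting string of length 3.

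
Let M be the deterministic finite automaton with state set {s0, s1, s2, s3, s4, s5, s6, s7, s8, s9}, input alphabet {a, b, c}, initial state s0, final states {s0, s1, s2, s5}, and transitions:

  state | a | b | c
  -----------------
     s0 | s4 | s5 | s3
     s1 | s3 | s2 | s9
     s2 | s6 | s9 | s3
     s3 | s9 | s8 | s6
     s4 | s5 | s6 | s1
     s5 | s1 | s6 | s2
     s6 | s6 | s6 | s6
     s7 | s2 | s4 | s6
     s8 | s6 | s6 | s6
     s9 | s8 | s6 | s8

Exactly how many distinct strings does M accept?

11

The useful subgraph on states {s0, s1, s2, s4, s5} is acyclic, so L(M) is finite; the longest accepting path visits 5 useful states, giving maximum string length 4.
Counting accepting paths from s0 by length: 1 of length 0, 1 of length 1, 4 of length 2, 4 of length 3, 1 of length 4. Total 11.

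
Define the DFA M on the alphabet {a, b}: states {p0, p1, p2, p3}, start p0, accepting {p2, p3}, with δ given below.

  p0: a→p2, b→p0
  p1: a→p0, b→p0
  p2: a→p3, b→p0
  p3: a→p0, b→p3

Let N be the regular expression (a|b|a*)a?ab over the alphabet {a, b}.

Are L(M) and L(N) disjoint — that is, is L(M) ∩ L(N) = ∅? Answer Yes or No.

The string aab is accepted by both M and N.
Hence L(M) ∩ L(N) ≠ ∅.

No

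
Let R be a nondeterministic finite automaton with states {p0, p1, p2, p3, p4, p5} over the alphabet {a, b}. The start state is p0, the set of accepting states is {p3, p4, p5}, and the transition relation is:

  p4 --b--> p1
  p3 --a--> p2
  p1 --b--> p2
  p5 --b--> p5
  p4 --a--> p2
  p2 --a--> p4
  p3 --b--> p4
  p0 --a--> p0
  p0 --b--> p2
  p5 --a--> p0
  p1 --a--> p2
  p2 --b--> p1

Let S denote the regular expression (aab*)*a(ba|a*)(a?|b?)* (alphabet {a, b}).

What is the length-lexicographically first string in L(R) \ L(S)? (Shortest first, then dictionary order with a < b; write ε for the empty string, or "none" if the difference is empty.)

The string ba is accepted by R but not by S.
No shorter string lies in the difference, and ba is the lexicographically first length-2 string in L(R) \ L(S).

ba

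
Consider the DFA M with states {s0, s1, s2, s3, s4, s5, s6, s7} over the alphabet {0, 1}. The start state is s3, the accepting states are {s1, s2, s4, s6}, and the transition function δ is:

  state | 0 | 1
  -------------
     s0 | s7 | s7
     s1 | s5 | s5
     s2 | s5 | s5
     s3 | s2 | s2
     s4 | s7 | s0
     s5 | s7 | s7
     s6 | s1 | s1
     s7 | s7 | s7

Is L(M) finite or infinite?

The useful states (reachable from s3 and able to reach an accepting state) are {s2, s3}.
Restricted to these states the transition graph has no cycle, so every accepting path has bounded length and L is finite.

finite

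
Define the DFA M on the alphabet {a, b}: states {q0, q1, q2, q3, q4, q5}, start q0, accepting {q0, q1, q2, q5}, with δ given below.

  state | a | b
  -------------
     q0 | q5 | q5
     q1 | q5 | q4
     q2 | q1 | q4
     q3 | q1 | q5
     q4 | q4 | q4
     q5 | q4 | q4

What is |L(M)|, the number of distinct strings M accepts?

The useful subgraph on states {q0, q5} is acyclic, so L(M) is finite; the longest accepting path visits 2 useful states, giving maximum string length 1.
Counting accepting paths from q0 by length: 1 of length 0, 2 of length 1. Total 3.

3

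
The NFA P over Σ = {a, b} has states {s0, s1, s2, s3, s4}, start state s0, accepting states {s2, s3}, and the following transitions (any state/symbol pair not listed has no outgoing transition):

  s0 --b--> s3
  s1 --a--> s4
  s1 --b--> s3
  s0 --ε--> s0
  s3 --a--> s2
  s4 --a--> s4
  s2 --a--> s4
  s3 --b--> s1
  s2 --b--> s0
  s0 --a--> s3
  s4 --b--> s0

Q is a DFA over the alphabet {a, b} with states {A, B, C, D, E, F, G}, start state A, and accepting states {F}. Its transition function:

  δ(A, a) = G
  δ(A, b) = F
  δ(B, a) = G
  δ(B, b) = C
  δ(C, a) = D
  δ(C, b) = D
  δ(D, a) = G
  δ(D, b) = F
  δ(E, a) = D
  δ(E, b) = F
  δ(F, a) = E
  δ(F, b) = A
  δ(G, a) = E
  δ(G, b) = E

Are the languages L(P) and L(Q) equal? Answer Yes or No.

No

The string a is accepted by P but rejected by Q.
So L(P) ≠ L(Q).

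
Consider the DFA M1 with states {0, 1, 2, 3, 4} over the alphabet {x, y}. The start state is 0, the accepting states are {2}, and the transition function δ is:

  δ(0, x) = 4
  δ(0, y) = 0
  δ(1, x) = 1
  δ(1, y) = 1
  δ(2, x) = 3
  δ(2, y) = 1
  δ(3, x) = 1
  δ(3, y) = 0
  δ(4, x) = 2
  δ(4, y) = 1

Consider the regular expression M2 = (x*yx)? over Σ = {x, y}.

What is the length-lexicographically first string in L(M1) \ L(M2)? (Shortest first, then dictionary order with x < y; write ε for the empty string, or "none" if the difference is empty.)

xx

The string xx is accepted by M1 but not by M2.
No shorter string lies in the difference, and xx is the lexicographically first length-2 string in L(M1) \ L(M2).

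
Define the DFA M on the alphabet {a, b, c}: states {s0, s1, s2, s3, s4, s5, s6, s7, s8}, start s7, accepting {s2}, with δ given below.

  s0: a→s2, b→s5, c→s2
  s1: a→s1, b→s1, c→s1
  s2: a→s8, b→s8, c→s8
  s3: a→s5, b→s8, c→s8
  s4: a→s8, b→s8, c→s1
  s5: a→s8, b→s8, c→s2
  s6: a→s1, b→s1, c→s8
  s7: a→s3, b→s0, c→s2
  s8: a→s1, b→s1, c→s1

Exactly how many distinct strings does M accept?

5

The useful subgraph on states {s0, s2, s3, s5, s7} is acyclic, so L(M) is finite; the longest accepting path visits 4 useful states, giving maximum string length 3.
Counting accepting paths from s7 by length: 1 of length 1, 2 of length 2, 2 of length 3. Total 5.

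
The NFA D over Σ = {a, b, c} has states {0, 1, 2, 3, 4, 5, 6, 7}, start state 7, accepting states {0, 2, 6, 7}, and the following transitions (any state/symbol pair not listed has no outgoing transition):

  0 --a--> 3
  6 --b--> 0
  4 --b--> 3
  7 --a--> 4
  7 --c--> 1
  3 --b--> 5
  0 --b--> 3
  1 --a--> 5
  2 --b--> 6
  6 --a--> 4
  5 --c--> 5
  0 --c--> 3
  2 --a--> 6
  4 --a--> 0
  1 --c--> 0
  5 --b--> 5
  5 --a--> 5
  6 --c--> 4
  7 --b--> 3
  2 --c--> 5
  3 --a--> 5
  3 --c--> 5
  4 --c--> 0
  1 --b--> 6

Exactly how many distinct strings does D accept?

The useful subgraph on states {0, 1, 4, 6, 7} is acyclic, so L(D) is finite; the longest accepting path visits 5 useful states, giving maximum string length 4.
Counting accepting paths from 7 by length: 1 of length 0, 4 of length 2, 1 of length 3, 4 of length 4. Total 10.

10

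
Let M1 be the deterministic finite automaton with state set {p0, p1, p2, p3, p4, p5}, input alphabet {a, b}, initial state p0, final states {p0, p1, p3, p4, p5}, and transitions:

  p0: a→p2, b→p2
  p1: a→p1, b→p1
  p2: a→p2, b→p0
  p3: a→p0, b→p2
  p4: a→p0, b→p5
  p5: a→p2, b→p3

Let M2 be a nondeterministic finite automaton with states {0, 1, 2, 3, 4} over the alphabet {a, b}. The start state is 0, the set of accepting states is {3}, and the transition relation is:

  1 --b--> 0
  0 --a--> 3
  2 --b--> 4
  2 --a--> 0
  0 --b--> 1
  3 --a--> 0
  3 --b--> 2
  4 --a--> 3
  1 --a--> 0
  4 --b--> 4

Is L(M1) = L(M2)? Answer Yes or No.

The empty string ε is accepted by M1 but rejected by M2.
So L(M1) ≠ L(M2).

No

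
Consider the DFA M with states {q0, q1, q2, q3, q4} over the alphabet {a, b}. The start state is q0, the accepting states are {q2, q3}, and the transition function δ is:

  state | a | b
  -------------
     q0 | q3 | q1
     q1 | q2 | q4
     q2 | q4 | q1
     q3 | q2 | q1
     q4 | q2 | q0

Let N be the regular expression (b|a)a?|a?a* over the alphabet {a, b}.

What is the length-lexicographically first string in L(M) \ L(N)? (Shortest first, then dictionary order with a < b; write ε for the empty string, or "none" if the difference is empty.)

aba

The string aba is accepted by M but not by N.
No shorter string lies in the difference, and aba is the lexicographically first length-3 string in L(M) \ L(N).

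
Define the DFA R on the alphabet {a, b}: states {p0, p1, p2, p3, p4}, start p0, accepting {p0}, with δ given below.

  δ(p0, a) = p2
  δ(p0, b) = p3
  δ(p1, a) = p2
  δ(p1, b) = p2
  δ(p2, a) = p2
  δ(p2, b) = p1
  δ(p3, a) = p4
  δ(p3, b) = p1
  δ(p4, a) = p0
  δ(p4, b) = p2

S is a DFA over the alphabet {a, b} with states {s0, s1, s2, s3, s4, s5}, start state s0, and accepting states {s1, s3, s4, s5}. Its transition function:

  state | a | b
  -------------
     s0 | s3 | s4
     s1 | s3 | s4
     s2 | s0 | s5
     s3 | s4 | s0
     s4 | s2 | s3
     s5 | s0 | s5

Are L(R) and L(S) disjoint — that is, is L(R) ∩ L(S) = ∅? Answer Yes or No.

Yes

Exploring the product automaton R × S from the start pair (p0, s0), following both machines on each input symbol, reaches 12 state pairs: (p0, s0), (p2, s3), (p3, s4), (p2, s4), (p1, s0), (p4, s2), (p1, s3), (p2, s2), (p2, s5), (p2, s0), (p1, s5), (p1, s4).
R accepts in {p0} and S accepts in {s1, s3, s4, s5}; no reachable pair has both components accepting, so no string drives both machines to acceptance simultaneously and L(R) ∩ L(S) = ∅.
So no string is accepted by both, and the intersection is empty.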